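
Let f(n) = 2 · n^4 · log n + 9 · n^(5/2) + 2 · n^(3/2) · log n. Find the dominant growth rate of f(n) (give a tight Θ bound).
f(n) ∈ Θ(n^4 · log n)

Compare the terms by growth order. For large n, n^a · (log n)^b dominates n^a' · (log n)^b' iff a > a', or (a = a' and b > b'). Ranking the 3 terms shows the dominant one is 2 · n^4 · log n. Hence f(n) ∈ Θ(n^4 · log n).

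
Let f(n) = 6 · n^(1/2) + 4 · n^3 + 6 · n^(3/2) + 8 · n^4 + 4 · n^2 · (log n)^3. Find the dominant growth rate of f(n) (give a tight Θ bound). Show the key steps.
f(n) ∈ Θ(n^4)

Compare the terms by growth order. For large n, n^a · (log n)^b dominates n^a' · (log n)^b' iff a > a', or (a = a' and b > b'). Ranking the 5 terms shows the dominant one is 8 · n^4. Hence f(n) ∈ Θ(n^4).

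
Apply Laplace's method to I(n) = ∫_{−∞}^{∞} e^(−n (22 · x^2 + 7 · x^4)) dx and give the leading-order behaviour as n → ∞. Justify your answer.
I(n) ~ sqrt(π/(22n))

φ(x) = 22 · x^2 + 7 · x^4 has its unique global minimum at x* = 0 (since φ'(x) = 44x + 28x^3 = 0 only at x = 0 for real x with both coefficients positive, and φ → ∞ as |x| → ∞). At x* = 0, φ(0) = 0 and φ''(0) = 44. Laplace's method then gives
  I(n) ~ sqrt(2π / (n · φ''(0))) · e^(−n φ(0)) = sqrt(2π / (44n)) = sqrt(π/(22n)).
The 7 · x^4 term contributes only at subleading order (an O(1/n) relative correction).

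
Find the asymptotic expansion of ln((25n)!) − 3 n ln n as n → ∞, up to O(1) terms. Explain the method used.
ln((25n)!) − 3 n ln n = 22 n ln n + 25(ln 25 − 1) n + (1/2) ln(2π·25n) + O(1/n)

Stirling: ln((25n)!) = 25n ln(25n) − 25n + (1/2) ln(2π·25n) + O(1/n).
Expand 25n ln(25n) = 25n (ln n + ln 25) = 25n ln n + 25n ln 25.
Subtract 3n ln n: leading term is (25 − 3) n ln n = 22 n ln n. The next term is 25n ln 25 − 25n = 25(ln 25 − 1) n. Then the (1/2) ln(2π·25n) correction.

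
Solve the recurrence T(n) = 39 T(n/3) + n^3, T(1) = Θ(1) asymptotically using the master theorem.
T(n) = Θ(n^(log_3 39))

Master theorem: compare f(n) = n^3 to n^(log_3 39) where log_3 39 ≈ 3.335. Since 3 < log_3 39, we have f(n) = O(n^(log_3 39 − ε)) for some ε > 0 — Case 1. Hence T(n) = Θ(n^(log_3 39)).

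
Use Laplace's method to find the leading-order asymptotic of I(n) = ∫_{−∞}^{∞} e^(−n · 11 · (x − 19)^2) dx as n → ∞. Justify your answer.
I(n) = sqrt(π/(11n))

Here φ(x) = 11 · (x − 19)^2 has its unique minimum at x* = 19 with φ(x*) = 0 and φ''(x*) = 22. Laplace's method gives
  I(n) ~ e^(−n φ(x*)) · sqrt(2π / (n · φ''(x*))) = sqrt(2π / (22n)) = sqrt(π/(11n)).
This is exact: substituting u = (x − 19)·sqrt(11n) gives I(n) = (1/sqrt(11n)) ∫_{−∞}^{∞} e^(−u^2) du = sqrt(π/(11n)).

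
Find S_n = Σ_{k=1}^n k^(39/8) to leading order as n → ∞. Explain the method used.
S_n ~ (8/47) · n^(47/8)

Integral comparison: Σ_{k=1}^n k^(39/8) = ∫_0^n x^(39/8) dx + O(n^(39/8)). The integral is n^(1 + 39/8) / (1 + 39/8) = n^((39+8)/8) / ((39+8)/8) = (8/47) · n^(47/8).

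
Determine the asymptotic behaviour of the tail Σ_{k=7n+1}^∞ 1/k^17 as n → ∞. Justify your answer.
Σ_{k>7n} 1/k^17 ~ 1/(16 · (7n)^16)

Compare to the integral: ∫_{7n}^∞ x^(−17) dx = [−x^(−16)/16]_{7n}^∞ = 1/((17−1)·(7n)^16). Euler-Maclaurin then gives
  Σ_{k>7n} 1/k^17 = ∫_{7n}^∞ dx/x^17 − 1/(2·(7n)^17) + O(1/(7n)^18).
(Equivalently this is ζ(17) − Σ_{k≤7n} 1/k^17.)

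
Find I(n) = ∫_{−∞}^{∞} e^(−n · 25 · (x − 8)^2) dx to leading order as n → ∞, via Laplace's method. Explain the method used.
I(n) = sqrt(π/(25n))

Here φ(x) = 25 · (x − 8)^2 has its unique minimum at x* = 8 with φ(x*) = 0 and φ''(x*) = 50. Laplace's method gives
  I(n) ~ e^(−n φ(x*)) · sqrt(2π / (n · φ''(x*))) = sqrt(2π / (50n)) = sqrt(π/(25n)).
This is exact: substituting u = (x − 8)·sqrt(25n) gives I(n) = (1/sqrt(25n)) ∫_{−∞}^{∞} e^(−u^2) du = sqrt(π/(25n)).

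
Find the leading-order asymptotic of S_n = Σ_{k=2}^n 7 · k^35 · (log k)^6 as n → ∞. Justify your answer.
S_n ~ 7 · n^36 · (log n)^6 / 36

By integral comparison, S_n = ∫_1^n 7 · x^35 · (log x)^6 dx + O(n^35 · (log n)^6). For the integral, the leading term of ∫_1^n x^35 (log x)^6 dx is n^36/36 · (log n)^6 (by repeated integration by parts; each step lowers the log-exponent and produces a relatively O(1/log n) correction). Hence S_n ~ 7 · n^36 · (log n)^6 / 36.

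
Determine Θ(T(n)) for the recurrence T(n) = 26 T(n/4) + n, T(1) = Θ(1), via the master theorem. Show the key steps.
T(n) = Θ(n^(log_4 26))

Master theorem: compare f(n) = n to n^(log_4 26) where log_4 26 ≈ 2.350. Since 1 < log_4 26, we have f(n) = O(n^(log_4 26 − ε)) for some ε > 0 — Case 1. Hence T(n) = Θ(n^(log_4 26)).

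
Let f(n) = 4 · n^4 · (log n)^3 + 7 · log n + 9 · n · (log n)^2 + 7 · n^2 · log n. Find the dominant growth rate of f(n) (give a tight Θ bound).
f(n) ∈ Θ(n^4 · (log n)^3)

Compare the terms by growth order. For large n, n^a · (log n)^b dominates n^a' · (log n)^b' iff a > a', or (a = a' and b > b'). Ranking the 4 terms shows the dominant one is 4 · n^4 · (log n)^3. Hence f(n) ∈ Θ(n^4 · (log n)^3).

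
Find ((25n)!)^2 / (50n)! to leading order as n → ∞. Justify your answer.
((25n)!)^2/(50n)! ~ ((2π·25n)^(1/2) / sqrt(2)) · 2^(−2·25n)  →  0

Write N = 25n. Stirling: N! ~ sqrt(2π N)(N/e)^N and (2N)! ~ sqrt(2π·2N)·(2N/e)^(2N).
  (N!)^2/(2N)! ~ (2π N)^(2/2) (N/e)^(2N) / [sqrt(2π·2N) (2N/e)^(2N)]
     = (2π N)^(2/2) / sqrt(2π·2N) · (N/(2N))^(2N)
     = (2π N)^((2−1)/2) / sqrt(2) · 2^(−2N).
Since 2^2 > 1, the factor 2^(−2N) decays exponentially, so the ratio → 0. Substituting N = 25n gives the stated form.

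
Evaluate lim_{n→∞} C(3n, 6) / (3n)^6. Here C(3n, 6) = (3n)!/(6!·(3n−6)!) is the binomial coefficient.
lim = 1/6! = 1/720

With N = 3n → ∞: C(N, 6) / N^6 = [N(N−1)…(N−5)] / (6! · N^6) = (1/6!) · 1 · (1 − 1/(3n)) · … · (1 − 5/(3n)). Each factor → 1 as N → ∞, so the limit is 1/6! = 1/720.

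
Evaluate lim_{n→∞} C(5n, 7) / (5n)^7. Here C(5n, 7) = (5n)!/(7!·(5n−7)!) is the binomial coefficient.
lim = 1/7! = 1/5040

With N = 5n → ∞: C(N, 7) / N^7 = [N(N−1)…(N−6)] / (7! · N^7) = (1/7!) · 1 · (1 − 1/(5n)) · … · (1 − 6/(5n)). Each factor → 1 as N → ∞, so the limit is 1/7! = 1/5040.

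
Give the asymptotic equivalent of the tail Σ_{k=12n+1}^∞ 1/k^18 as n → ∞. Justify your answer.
Σ_{k>12n} 1/k^18 ~ 1/(17 · (12n)^17)

Compare to the integral: ∫_{12n}^∞ x^(−18) dx = [−x^(−17)/17]_{12n}^∞ = 1/((18−1)·(12n)^17). Euler-Maclaurin then gives
  Σ_{k>12n} 1/k^18 = ∫_{12n}^∞ dx/x^18 − 1/(2·(12n)^18) + O(1/(12n)^19).
(Equivalently this is ζ(18) − Σ_{k≤12n} 1/k^18.)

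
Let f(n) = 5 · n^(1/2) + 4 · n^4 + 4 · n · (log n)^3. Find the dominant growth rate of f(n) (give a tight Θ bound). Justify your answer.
f(n) ∈ Θ(n^4)

Compare the terms by growth order. For large n, n^a · (log n)^b dominates n^a' · (log n)^b' iff a > a', or (a = a' and b > b'). Ranking the 3 terms shows the dominant one is 4 · n^4. Hence f(n) ∈ Θ(n^4).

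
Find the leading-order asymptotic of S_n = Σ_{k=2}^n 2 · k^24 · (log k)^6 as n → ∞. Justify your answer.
S_n ~ 2 · n^25 · (log n)^6 / 25

By integral comparison, S_n = ∫_1^n 2 · x^24 · (log x)^6 dx + O(n^24 · (log n)^6). For the integral, the leading term of ∫_1^n x^24 (log x)^6 dx is n^25/25 · (log n)^6 (by repeated integration by parts; each step lowers the log-exponent and produces a relatively O(1/log n) correction). Hence S_n ~ 2 · n^25 · (log n)^6 / 25.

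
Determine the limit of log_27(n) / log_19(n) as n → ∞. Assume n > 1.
lim = ln(19) / ln(27) = log_27(19)

Change of base: log_27(n) = ln n / ln 27 and log_19(n) = ln n / ln 19. The ratio is (ln n / ln 27) · (ln 19 / ln n) = ln 19 / ln 27, a constant independent of n. So the limit is ln 19 / ln 27 = log_27(19).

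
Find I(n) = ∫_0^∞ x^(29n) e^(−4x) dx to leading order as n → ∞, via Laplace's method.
I(n) ~ (sqrt(2π·29n) / 4) · (29n/(4e))^(29n)

Write the integrand as exp(29n ln x − 4x) and set f(x) = 29n ln x − 4x. Then f'(x) = 29n/x − 4 = 0 at x* = 29n/4, and f''(x*) = −29n/x*^2 = −4^2/(29n). Laplace's method (interior maximum) gives
  I(n) ~ e^(f(x*)) · sqrt(2π / |f''(x*)|)
        = exp(29n ln(29n/4) − 29n) · sqrt(2π · 29n / 4^2)
        = (29n/4)^(29n) e^(−29n) · sqrt(2π·29n) / 4
        = (sqrt(2π·29n) / 4) · (29n/(4e))^(29n).
This matches Γ(29n+1)/4^(29n+1) with Stirling applied to Γ.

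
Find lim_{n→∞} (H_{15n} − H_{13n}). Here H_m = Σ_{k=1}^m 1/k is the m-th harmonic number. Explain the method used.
lim = ln(15/13)

Euler-Maclaurin gives H_m = ln m + γ + 1/(2m) + O(1/m^2). The γ and O(1/m) terms cancel in the difference:
  H_{15n} − H_{13n} = ln(15n) − ln(13n) + O(1/n) = ln(15/13) + O(1/n).
Hence the limit is ln(15/13).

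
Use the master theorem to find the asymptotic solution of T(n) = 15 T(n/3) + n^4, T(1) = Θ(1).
T(n) = Θ(n^4)

log_3 15 ≈ 2.465. f(n) = n^4 dominates n^(log_3 15) since 4 > 2.465, and the regularity condition a·f(n/b) = 15·(n/3)^4 = (15/81)·n^4 ≤ c·f(n) holds with c = 15/81 ≈ 0.185 < 1. So this is Case 3: T(n) = Θ(f(n)) = Θ(n^4).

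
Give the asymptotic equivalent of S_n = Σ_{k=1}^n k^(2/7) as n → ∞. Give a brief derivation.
S_n ~ (7/9) · n^(9/7)

Integral comparison: Σ_{k=1}^n k^(2/7) = ∫_0^n x^(2/7) dx + O(n^(2/7)). The integral is n^(1 + 2/7) / (1 + 2/7) = n^((2+7)/7) / ((2+7)/7) = (7/9) · n^(9/7).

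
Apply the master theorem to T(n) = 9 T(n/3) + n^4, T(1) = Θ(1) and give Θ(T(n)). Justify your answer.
T(n) = Θ(n^4)

log_3 9 ≈ 2.000. f(n) = n^4 dominates n^(log_3 9) since 4 > 2.000, and the regularity condition a·f(n/b) = 9·(n/3)^4 = (9/81)·n^4 ≤ c·f(n) holds with c = 9/81 ≈ 0.111 < 1. So this is Case 3: T(n) = Θ(f(n)) = Θ(n^4).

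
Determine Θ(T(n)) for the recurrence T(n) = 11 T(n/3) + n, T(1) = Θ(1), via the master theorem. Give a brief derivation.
T(n) = Θ(n^(log_3 11))

Master theorem: compare f(n) = n to n^(log_3 11) where log_3 11 ≈ 2.183. Since 1 < log_3 11, we have f(n) = O(n^(log_3 11 − ε)) for some ε > 0 — Case 1. Hence T(n) = Θ(n^(log_3 11)).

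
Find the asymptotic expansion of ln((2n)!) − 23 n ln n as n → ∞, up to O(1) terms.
ln((2n)!) − 23 n ln n = −21 n ln n + 2(ln 2 − 1) n + (1/2) ln(2π·2n) + O(1/n)

Stirling: ln((2n)!) = 2n ln(2n) − 2n + (1/2) ln(2π·2n) + O(1/n).
Expand 2n ln(2n) = 2n (ln n + ln 2) = 2n ln n + 2n ln 2.
Subtract 23n ln n: leading term is (2 − 23) n ln n = −21 n ln n. The next term is 2n ln 2 − 2n = 2(ln 2 − 1) n. Then the (1/2) ln(2π·2n) correction.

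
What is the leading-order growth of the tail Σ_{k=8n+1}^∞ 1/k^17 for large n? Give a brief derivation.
Σ_{k>8n} 1/k^17 ~ 1/(16 · (8n)^16)

Compare to the integral: ∫_{8n}^∞ x^(−17) dx = [−x^(−16)/16]_{8n}^∞ = 1/((17−1)·(8n)^16). Euler-Maclaurin then gives
  Σ_{k>8n} 1/k^17 = ∫_{8n}^∞ dx/x^17 − 1/(2·(8n)^17) + O(1/(8n)^18).
(Equivalently this is ζ(17) − Σ_{k≤8n} 1/k^17.)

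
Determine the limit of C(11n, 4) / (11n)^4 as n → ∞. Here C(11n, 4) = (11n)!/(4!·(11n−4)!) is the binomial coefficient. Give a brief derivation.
lim = 1/4! = 1/24

With N = 11n → ∞: C(N, 4) / N^4 = [N(N−1)…(N−3)] / (4! · N^4) = (1/4!) · 1 · (1 − 1/(11n)) · (1 − 2/(11n)) · (1 − 3/(11n)). Each factor → 1 as N → ∞, so the limit is 1/4! = 1/24.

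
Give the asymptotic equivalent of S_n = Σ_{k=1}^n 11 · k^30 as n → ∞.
S_n ~ 11 · n^31 / 31

By integral comparison (Euler-Maclaurin), Σ_{k=1}^n 11 · k^30 = 11 · ∫_0^n x^30 dx + O(n^30) = 11 · n^31/31 + O(n^30). (Equivalently, Faulhaber's formula gives the same leading term.)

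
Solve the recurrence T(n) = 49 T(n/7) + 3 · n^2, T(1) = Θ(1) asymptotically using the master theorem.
T(n) = Θ(n^2 log n)

log_7 49 = 2, and f(n) = 3 · n^2 = Θ(n^(log_7 49)). This is Case 2 of the master theorem: T(n) = Θ(f(n) · log n) = Θ(n^2 log n).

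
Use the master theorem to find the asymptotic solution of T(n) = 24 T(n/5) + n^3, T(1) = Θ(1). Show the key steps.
T(n) = Θ(n^3)

log_5 24 ≈ 1.975. f(n) = n^3 dominates n^(log_5 24) since 3 > 1.975, and the regularity condition a·f(n/b) = 24·(n/5)^3 = (24/125)·n^3 ≤ c·f(n) holds with c = 24/125 ≈ 0.192 < 1. So this is Case 3: T(n) = Θ(f(n)) = Θ(n^3).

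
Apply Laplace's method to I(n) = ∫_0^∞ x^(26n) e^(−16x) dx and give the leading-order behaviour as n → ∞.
I(n) ~ (sqrt(2π·26n) / 16) · (26n/(16e))^(26n)

Write the integrand as exp(26n ln x − 16x) and set f(x) = 26n ln x − 16x. Then f'(x) = 26n/x − 16 = 0 at x* = 26n/16, and f''(x*) = −26n/x*^2 = −16^2/(26n). Laplace's method (interior maximum) gives
  I(n) ~ e^(f(x*)) · sqrt(2π / |f''(x*)|)
        = exp(26n ln(26n/16) − 26n) · sqrt(2π · 26n / 16^2)
        = (26n/16)^(26n) e^(−26n) · sqrt(2π·26n) / 16
        = (sqrt(2π·26n) / 16) · (26n/(16e))^(26n).
This matches Γ(26n+1)/16^(26n+1) with Stirling applied to Γ.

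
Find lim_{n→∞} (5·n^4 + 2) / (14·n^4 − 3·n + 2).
lim = 5/14

For large n the leading n^4 terms dominate both numerator and denominator. Dividing top and bottom by n^4, every other term tends to 0, leaving 5/14.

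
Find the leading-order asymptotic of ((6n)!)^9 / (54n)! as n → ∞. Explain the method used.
((6n)!)^9/(54n)! ~ ((2π·6n)^(8/2) / 3) · 9^(−9·6n)  →  0

Write N = 6n. Stirling: N! ~ sqrt(2π N)(N/e)^N and (9N)! ~ sqrt(2π·9N)·(9N/e)^(9N).
  (N!)^9/(9N)! ~ (2π N)^(9/2) (N/e)^(9N) / [sqrt(2π·9N) (9N/e)^(9N)]
     = (2π N)^(9/2) / sqrt(2π·9N) · (N/(9N))^(9N)
     = (2π N)^((9−1)/2) / 3 · 9^(−9N).
Since 9^9 > 1, the factor 9^(−9N) decays exponentially, so the ratio → 0. Substituting N = 6n gives the stated form.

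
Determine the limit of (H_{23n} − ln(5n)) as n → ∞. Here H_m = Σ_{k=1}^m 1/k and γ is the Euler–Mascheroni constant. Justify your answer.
lim = ln(23/5) + γ

By Euler-Maclaurin, H_m = ln m + γ + O(1/m). So
  H_{23n} − ln(5n) = ln(23n) + γ − ln(5n) + O(1/n)
                       = ln(23/5) + γ + O(1/n).
Hence the limit is ln(23/5) + γ.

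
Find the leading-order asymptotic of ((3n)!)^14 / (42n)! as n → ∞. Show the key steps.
((3n)!)^14/(42n)! ~ ((2π·3n)^(13/2) / sqrt(14)) · 14^(−14·3n)  →  0

Write N = 3n. Stirling: N! ~ sqrt(2π N)(N/e)^N and (14N)! ~ sqrt(2π·14N)·(14N/e)^(14N).
  (N!)^14/(14N)! ~ (2π N)^(14/2) (N/e)^(14N) / [sqrt(2π·14N) (14N/e)^(14N)]
     = (2π N)^(14/2) / sqrt(2π·14N) · (N/(14N))^(14N)
     = (2π N)^((14−1)/2) / sqrt(14) · 14^(−14N).
Since 14^14 > 1, the factor 14^(−14N) decays exponentially, so the ratio → 0. Substituting N = 3n gives the stated form.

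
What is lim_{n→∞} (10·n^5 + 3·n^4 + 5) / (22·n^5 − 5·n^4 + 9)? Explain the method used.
lim = 10/22 = 5/11

For large n the leading n^5 terms dominate both numerator and denominator. Dividing top and bottom by n^5, every other term tends to 0, leaving 10/22 = 5/11.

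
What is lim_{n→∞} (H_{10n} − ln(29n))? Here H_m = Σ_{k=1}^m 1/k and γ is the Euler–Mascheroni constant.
lim = ln(10/29) + γ

By Euler-Maclaurin, H_m = ln m + γ + O(1/m). So
  H_{10n} − ln(29n) = ln(10n) + γ − ln(29n) + O(1/n)
                       = ln(10/29) + γ + O(1/n).
Hence the limit is ln(10/29) + γ.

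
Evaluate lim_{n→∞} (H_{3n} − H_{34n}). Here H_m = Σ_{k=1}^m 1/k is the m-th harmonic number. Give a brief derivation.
lim = ln(3/34)

Euler-Maclaurin gives H_m = ln m + γ + 1/(2m) + O(1/m^2). The γ and O(1/m) terms cancel in the difference:
  H_{3n} − H_{34n} = ln(3n) − ln(34n) + O(1/n) = ln(3/34) + O(1/n).
Hence the limit is ln(3/34).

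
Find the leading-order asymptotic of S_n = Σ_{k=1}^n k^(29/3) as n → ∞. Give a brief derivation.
S_n ~ (3/32) · n^(32/3)

Integral comparison: Σ_{k=1}^n k^(29/3) = ∫_0^n x^(29/3) dx + O(n^(29/3)). The integral is n^(1 + 29/3) / (1 + 29/3) = n^((29+3)/3) / ((29+3)/3) = (3/32) · n^(32/3).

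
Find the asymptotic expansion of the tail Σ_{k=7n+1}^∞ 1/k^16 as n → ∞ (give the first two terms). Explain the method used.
Σ_{k>7n} 1/k^16 = 1/(15 · (7n)^15) − 1/(2 · (7n)^16) + O(1/(7n)^17)

Compare to the integral: ∫_{7n}^∞ x^(−16) dx = [−x^(−15)/15]_{7n}^∞ = 1/((16−1)·(7n)^15). The Euler-Maclaurin correction adds −f(7n)/2 = −1/(2·(7n)^16). Euler-Maclaurin then gives
  Σ_{k>7n} 1/k^16 = ∫_{7n}^∞ dx/x^16 − 1/(2·(7n)^16) + O(1/(7n)^17).
(Equivalently this is ζ(16) − Σ_{k≤7n} 1/k^16.)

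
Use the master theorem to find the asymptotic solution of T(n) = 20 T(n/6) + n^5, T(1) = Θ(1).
T(n) = Θ(n^5)

log_6 20 ≈ 1.672. f(n) = n^5 dominates n^(log_6 20) since 5 > 1.672, and the regularity condition a·f(n/b) = 20·(n/6)^5 = (20/7776)·n^5 ≤ c·f(n) holds with c = 20/7776 ≈ 0.00257 < 1. So this is Case 3: T(n) = Θ(f(n)) = Θ(n^5).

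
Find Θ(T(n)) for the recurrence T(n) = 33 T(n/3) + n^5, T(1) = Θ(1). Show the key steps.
T(n) = Θ(n^5)

log_3 33 ≈ 3.183. f(n) = n^5 dominates n^(log_3 33) since 5 > 3.183, and the regularity condition a·f(n/b) = 33·(n/3)^5 = (33/243)·n^5 ≤ c·f(n) holds with c = 33/243 ≈ 0.136 < 1. So this is Case 3: T(n) = Θ(f(n)) = Θ(n^5).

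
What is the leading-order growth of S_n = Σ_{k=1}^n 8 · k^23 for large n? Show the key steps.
S_n ~ n^24 / 3

By integral comparison (Euler-Maclaurin), Σ_{k=1}^n 8 · k^23 = 8 · ∫_0^n x^23 dx + O(n^23) = 8 · n^24/24 = n^24 / 3 + O(n^23). (Equivalently, Faulhaber's formula gives the same leading term.)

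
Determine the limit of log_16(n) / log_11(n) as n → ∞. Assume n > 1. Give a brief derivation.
lim = ln(11) / ln(16) = log_16(11)

Change of base: log_16(n) = ln n / ln 16 and log_11(n) = ln n / ln 11. The ratio is (ln n / ln 16) · (ln 11 / ln n) = ln 11 / ln 16, a constant independent of n. So the limit is ln 11 / ln 16 = log_16(11).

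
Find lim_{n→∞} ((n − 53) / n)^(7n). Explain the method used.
lim = e^(−371)

Rewrite as (1 − 53/n)^(7n). By the standard limit (1 + x/n)^n → e^x, we have (1 − 53/n)^n → e^(−53), and raising to the 7th power gives e^(−371).
More precisely, ln[(1 − 53/n)^(7n)] = 7n · ln(1 − 53/n) = 7n · (-53/n + O(1/n^2)) = -371 + O(1/n) → -371.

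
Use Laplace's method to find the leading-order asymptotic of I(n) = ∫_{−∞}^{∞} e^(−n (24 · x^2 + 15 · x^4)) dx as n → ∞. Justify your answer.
I(n) ~ sqrt(π/(24n))

φ(x) = 24 · x^2 + 15 · x^4 has its unique global minimum at x* = 0 (since φ'(x) = 48x + 60x^3 = 0 only at x = 0 for real x with both coefficients positive, and φ → ∞ as |x| → ∞). At x* = 0, φ(0) = 0 and φ''(0) = 48. Laplace's method then gives
  I(n) ~ sqrt(2π / (n · φ''(0))) · e^(−n φ(0)) = sqrt(2π / (48n)) = sqrt(π/(24n)).
The 15 · x^4 term contributes only at subleading order (an O(1/n) relative correction).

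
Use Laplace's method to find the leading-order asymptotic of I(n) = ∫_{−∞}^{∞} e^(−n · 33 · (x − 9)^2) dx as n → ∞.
I(n) = sqrt(π/(33n))

Here φ(x) = 33 · (x − 9)^2 has its unique minimum at x* = 9 with φ(x*) = 0 and φ''(x*) = 66. Laplace's method gives
  I(n) ~ e^(−n φ(x*)) · sqrt(2π / (n · φ''(x*))) = sqrt(2π / (66n)) = sqrt(π/(33n)).
This is exact: substituting u = (x − 9)·sqrt(33n) gives I(n) = (1/sqrt(33n)) ∫_{−∞}^{∞} e^(−u^2) du = sqrt(π/(33n)).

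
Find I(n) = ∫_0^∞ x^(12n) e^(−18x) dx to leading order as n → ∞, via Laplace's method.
I(n) ~ (sqrt(2π·12n) / 18) · (12n/(18e))^(12n)

Write the integrand as exp(12n ln x − 18x) and set f(x) = 12n ln x − 18x. Then f'(x) = 12n/x − 18 = 0 at x* = 12n/18, and f''(x*) = −12n/x*^2 = −18^2/(12n). Laplace's method (interior maximum) gives
  I(n) ~ e^(f(x*)) · sqrt(2π / |f''(x*)|)
        = exp(12n ln(12n/18) − 12n) · sqrt(2π · 12n / 18^2)
        = (12n/18)^(12n) e^(−12n) · sqrt(2π·12n) / 18
        = (sqrt(2π·12n) / 18) · (12n/(18e))^(12n).
This matches Γ(12n+1)/18^(12n+1) with Stirling applied to Γ.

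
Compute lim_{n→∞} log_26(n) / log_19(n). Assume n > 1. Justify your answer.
lim = ln(19) / ln(26) = log_26(19)

Change of base: log_26(n) = ln n / ln 26 and log_19(n) = ln n / ln 19. The ratio is (ln n / ln 26) · (ln 19 / ln n) = ln 19 / ln 26, a constant independent of n. So the limit is ln 19 / ln 26 = log_26(19).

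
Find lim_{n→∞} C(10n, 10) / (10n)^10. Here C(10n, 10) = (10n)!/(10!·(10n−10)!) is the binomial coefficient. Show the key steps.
lim = 1/10! = 1/3628800

With N = 10n → ∞: C(N, 10) / N^10 = [N(N−1)…(N−9)] / (10! · N^10) = (1/10!) · 1 · (1 − 1/(10n)) · … · (1 − 9/(10n)). Each factor → 1 as N → ∞, so the limit is 1/10! = 1/3628800.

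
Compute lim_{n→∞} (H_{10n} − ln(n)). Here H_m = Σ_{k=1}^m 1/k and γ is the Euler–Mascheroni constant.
lim = ln 10 + γ

By Euler-Maclaurin, H_m = ln m + γ + O(1/m). So
  H_{10n} − ln(n) = ln(10n) + γ − ln(n) + O(1/n)
                       = ln(10/1) + γ + O(1/n).
Hence the limit is ln(10/1) + γ.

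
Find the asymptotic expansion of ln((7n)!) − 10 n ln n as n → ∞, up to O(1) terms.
ln((7n)!) − 10 n ln n = −3 n ln n + 7(ln 7 − 1) n + (1/2) ln(2π·7n) + O(1/n)

Stirling: ln((7n)!) = 7n ln(7n) − 7n + (1/2) ln(2π·7n) + O(1/n).
Expand 7n ln(7n) = 7n (ln n + ln 7) = 7n ln n + 7n ln 7.
Subtract 10n ln n: leading term is (7 − 10) n ln n = −3 n ln n. The next term is 7n ln 7 − 7n = 7(ln 7 − 1) n. Then the (1/2) ln(2π·7n) correction.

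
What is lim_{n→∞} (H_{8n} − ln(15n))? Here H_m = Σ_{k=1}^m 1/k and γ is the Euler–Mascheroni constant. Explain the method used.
lim = ln(8/15) + γ

By Euler-Maclaurin, H_m = ln m + γ + O(1/m). So
  H_{8n} − ln(15n) = ln(8n) + γ − ln(15n) + O(1/n)
                       = ln(8/15) + γ + O(1/n).
Hence the limit is ln(8/15) + γ.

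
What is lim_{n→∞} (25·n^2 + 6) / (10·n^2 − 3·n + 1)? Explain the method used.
lim = 25/10 = 5/2

For large n the leading n^2 terms dominate both numerator and denominator. Dividing top and bottom by n^2, every other term tends to 0, leaving 25/10 = 5/2.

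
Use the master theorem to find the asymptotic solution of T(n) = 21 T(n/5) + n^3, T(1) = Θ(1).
T(n) = Θ(n^3)

log_5 21 ≈ 1.892. f(n) = n^3 dominates n^(log_5 21) since 3 > 1.892, and the regularity condition a·f(n/b) = 21·(n/5)^3 = (21/125)·n^3 ≤ c·f(n) holds with c = 21/125 ≈ 0.168 < 1. So this is Case 3: T(n) = Θ(f(n)) = Θ(n^3).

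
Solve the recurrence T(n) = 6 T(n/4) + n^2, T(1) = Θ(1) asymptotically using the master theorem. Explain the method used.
T(n) = Θ(n^2)

log_4 6 ≈ 1.292. f(n) = n^2 dominates n^(log_4 6) since 2 > 1.292, and the regularity condition a·f(n/b) = 6·(n/4)^2 = (6/16)·n^2 ≤ c·f(n) holds with c = 6/16 ≈ 0.375 < 1. So this is Case 3: T(n) = Θ(f(n)) = Θ(n^2).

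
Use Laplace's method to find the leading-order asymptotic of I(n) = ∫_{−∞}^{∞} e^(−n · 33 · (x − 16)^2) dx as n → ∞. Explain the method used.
I(n) = sqrt(π/(33n))

Here φ(x) = 33 · (x − 16)^2 has its unique minimum at x* = 16 with φ(x*) = 0 and φ''(x*) = 66. Laplace's method gives
  I(n) ~ e^(−n φ(x*)) · sqrt(2π / (n · φ''(x*))) = sqrt(2π / (66n)) = sqrt(π/(33n)).
This is exact: substituting u = (x − 16)·sqrt(33n) gives I(n) = (1/sqrt(33n)) ∫_{−∞}^{∞} e^(−u^2) du = sqrt(π/(33n)).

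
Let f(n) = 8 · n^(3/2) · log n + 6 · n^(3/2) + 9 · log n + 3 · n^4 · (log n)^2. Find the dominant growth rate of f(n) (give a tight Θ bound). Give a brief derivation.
f(n) ∈ Θ(n^4 · (log n)^2)

Compare the terms by growth order. For large n, n^a · (log n)^b dominates n^a' · (log n)^b' iff a > a', or (a = a' and b > b'). Ranking the 4 terms shows the dominant one is 3 · n^4 · (log n)^2. Hence f(n) ∈ Θ(n^4 · (log n)^2).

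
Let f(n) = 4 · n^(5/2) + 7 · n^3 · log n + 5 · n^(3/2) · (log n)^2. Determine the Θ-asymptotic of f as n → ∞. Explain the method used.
f(n) ∈ Θ(n^3 · log n)

Compare the terms by growth order. For large n, n^a · (log n)^b dominates n^a' · (log n)^b' iff a > a', or (a = a' and b > b'). Ranking the 3 terms shows the dominant one is 7 · n^3 · log n. Hence f(n) ∈ Θ(n^3 · log n).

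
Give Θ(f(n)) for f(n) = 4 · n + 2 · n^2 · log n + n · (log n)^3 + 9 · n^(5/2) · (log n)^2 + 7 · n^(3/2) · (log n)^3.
f(n) ∈ Θ(n^(5/2) · (log n)^2)

Compare the terms by growth order. For large n, n^a · (log n)^b dominates n^a' · (log n)^b' iff a > a', or (a = a' and b > b'). Ranking the 5 terms shows the dominant one is 9 · n^(5/2) · (log n)^2. Hence f(n) ∈ Θ(n^(5/2) · (log n)^2).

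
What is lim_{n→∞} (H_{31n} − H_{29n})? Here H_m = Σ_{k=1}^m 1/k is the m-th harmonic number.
lim = ln(31/29)

Euler-Maclaurin gives H_m = ln m + γ + 1/(2m) + O(1/m^2). The γ and O(1/m) terms cancel in the difference:
  H_{31n} − H_{29n} = ln(31n) − ln(29n) + O(1/n) = ln(31/29) + O(1/n).
Hence the limit is ln(31/29).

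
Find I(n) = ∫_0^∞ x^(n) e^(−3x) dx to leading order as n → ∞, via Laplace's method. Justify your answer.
I(n) ~ (sqrt(2π·n) / 3) · (n/(3e))^(n)

Write the integrand as exp(n ln x − 3x) and set f(x) = n ln x − 3x. Then f'(x) = n/x − 3 = 0 at x* = n/3, and f''(x*) = −n/x*^2 = −3^2/(n). Laplace's method (interior maximum) gives
  I(n) ~ e^(f(x*)) · sqrt(2π / |f''(x*)|)
        = exp(n ln(n/3) − n) · sqrt(2π · n / 3^2)
        = (n/3)^(n) e^(−n) · sqrt(2π·n) / 3
        = (sqrt(2π·n) / 3) · (n/(3e))^(n).
This matches Γ(n+1)/3^(n+1) with Stirling applied to Γ.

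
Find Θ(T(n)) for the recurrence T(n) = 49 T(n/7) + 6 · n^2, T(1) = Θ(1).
T(n) = Θ(n^2 log n)

log_7 49 = 2, and f(n) = 6 · n^2 = Θ(n^(log_7 49)). This is Case 2 of the master theorem: T(n) = Θ(f(n) · log n) = Θ(n^2 log n).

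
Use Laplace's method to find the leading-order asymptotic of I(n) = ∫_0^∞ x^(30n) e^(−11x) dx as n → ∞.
I(n) ~ (sqrt(2π·30n) / 11) · (30n/(11e))^(30n)

Write the integrand as exp(30n ln x − 11x) and set f(x) = 30n ln x − 11x. Then f'(x) = 30n/x − 11 = 0 at x* = 30n/11, and f''(x*) = −30n/x*^2 = −11^2/(30n). Laplace's method (interior maximum) gives
  I(n) ~ e^(f(x*)) · sqrt(2π / |f''(x*)|)
        = exp(30n ln(30n/11) − 30n) · sqrt(2π · 30n / 11^2)
        = (30n/11)^(30n) e^(−30n) · sqrt(2π·30n) / 11
        = (sqrt(2π·30n) / 11) · (30n/(11e))^(30n).
This matches Γ(30n+1)/11^(30n+1) with Stirling applied to Γ.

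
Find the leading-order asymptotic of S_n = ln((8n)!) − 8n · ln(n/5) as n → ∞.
S_n ~ 8n · (ln 40 − 1) + O(ln n)

Stirling: ln((8n)!) = 8n ln(8n) − 8n + O(ln n).
  S_n = 8n ln(8n) − 8n − 8n ln(n/5) + O(ln n)
      = 8n ln(8n) − 8n ln n + 8n ln 5 − 8n + O(ln n)
      = 8n ln 8 + 8n ln 5 − 8n + O(ln n)
      = 8n (ln 40 − 1) + O(ln n).
Numerically ln(40) − 1 ≈ 2.6889.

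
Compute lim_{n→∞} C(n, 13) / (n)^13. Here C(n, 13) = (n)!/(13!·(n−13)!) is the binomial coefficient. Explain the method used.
lim = 1/13! = 1/6227020800

With N = n → ∞: C(N, 13) / N^13 = [N(N−1)…(N−12)] / (13! · N^13) = (1/13!) · 1 · (1 − 1/n) · … · (1 − 12/n). Each factor → 1 as N → ∞, so the limit is 1/13! = 1/6227020800.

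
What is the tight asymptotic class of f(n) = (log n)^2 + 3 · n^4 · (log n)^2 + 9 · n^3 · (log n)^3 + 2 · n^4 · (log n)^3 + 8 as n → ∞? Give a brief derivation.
f(n) ∈ Θ(n^4 · (log n)^3)

Compare the terms by growth order. For large n, n^a · (log n)^b dominates n^a' · (log n)^b' iff a > a', or (a = a' and b > b'). Ranking the 5 terms shows the dominant one is 2 · n^4 · (log n)^3. Hence f(n) ∈ Θ(n^4 · (log n)^3).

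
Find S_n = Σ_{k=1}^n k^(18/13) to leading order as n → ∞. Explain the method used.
S_n ~ (13/31) · n^(31/13)

Integral comparison: Σ_{k=1}^n k^(18/13) = ∫_0^n x^(18/13) dx + O(n^(18/13)). The integral is n^(1 + 18/13) / (1 + 18/13) = n^((18+13)/13) / ((18+13)/13) = (13/31) · n^(31/13).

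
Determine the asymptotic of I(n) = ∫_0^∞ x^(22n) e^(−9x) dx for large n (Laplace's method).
I(n) ~ (sqrt(2π·22n) / 9) · (22n/(9e))^(22n)

Write the integrand as exp(22n ln x − 9x) and set f(x) = 22n ln x − 9x. Then f'(x) = 22n/x − 9 = 0 at x* = 22n/9, and f''(x*) = −22n/x*^2 = −9^2/(22n). Laplace's method (interior maximum) gives
  I(n) ~ e^(f(x*)) · sqrt(2π / |f''(x*)|)
        = exp(22n ln(22n/9) − 22n) · sqrt(2π · 22n / 9^2)
        = (22n/9)^(22n) e^(−22n) · sqrt(2π·22n) / 9
        = (sqrt(2π·22n) / 9) · (22n/(9e))^(22n).
This matches Γ(22n+1)/9^(22n+1) with Stirling applied to Γ.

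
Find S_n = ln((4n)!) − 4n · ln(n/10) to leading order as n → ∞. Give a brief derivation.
S_n ~ 4n · (ln 40 − 1) + O(ln n)

Stirling: ln((4n)!) = 4n ln(4n) − 4n + O(ln n).
  S_n = 4n ln(4n) − 4n − 4n ln(n/10) + O(ln n)
      = 4n ln(4n) − 4n ln n + 4n ln 10 − 4n + O(ln n)
      = 4n ln 4 + 4n ln 10 − 4n + O(ln n)
      = 4n (ln 40 − 1) + O(ln n).
Numerically ln(40) − 1 ≈ 2.6889.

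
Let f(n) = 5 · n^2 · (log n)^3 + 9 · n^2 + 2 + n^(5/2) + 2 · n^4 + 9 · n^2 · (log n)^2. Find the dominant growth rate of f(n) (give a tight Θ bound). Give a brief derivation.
f(n) ∈ Θ(n^4)

Compare the terms by growth order. For large n, n^a · (log n)^b dominates n^a' · (log n)^b' iff a > a', or (a = a' and b > b'). Ranking the 6 terms shows the dominant one is 2 · n^4. Hence f(n) ∈ Θ(n^4).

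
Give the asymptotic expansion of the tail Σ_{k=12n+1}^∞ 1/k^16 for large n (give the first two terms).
Σ_{k>12n} 1/k^16 = 1/(15 · (12n)^15) − 1/(2 · (12n)^16) + O(1/(12n)^17)

Compare to the integral: ∫_{12n}^∞ x^(−16) dx = [−x^(−15)/15]_{12n}^∞ = 1/((16−1)·(12n)^15). The Euler-Maclaurin correction adds −f(12n)/2 = −1/(2·(12n)^16). Euler-Maclaurin then gives
  Σ_{k>12n} 1/k^16 = ∫_{12n}^∞ dx/x^16 − 1/(2·(12n)^16) + O(1/(12n)^17).
(Equivalently this is ζ(16) − Σ_{k≤12n} 1/k^16.)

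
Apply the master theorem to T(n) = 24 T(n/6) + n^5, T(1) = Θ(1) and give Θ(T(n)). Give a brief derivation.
T(n) = Θ(n^5)

log_6 24 ≈ 1.774. f(n) = n^5 dominates n^(log_6 24) since 5 > 1.774, and the regularity condition a·f(n/b) = 24·(n/6)^5 = (24/7776)·n^5 ≤ c·f(n) holds with c = 24/7776 ≈ 0.00309 < 1. So this is Case 3: T(n) = Θ(f(n)) = Θ(n^5).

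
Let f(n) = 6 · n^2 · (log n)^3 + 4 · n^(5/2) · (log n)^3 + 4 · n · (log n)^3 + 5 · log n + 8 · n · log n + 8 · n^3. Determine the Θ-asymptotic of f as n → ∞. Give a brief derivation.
f(n) ∈ Θ(n^3)

Compare the terms by growth order. For large n, n^a · (log n)^b dominates n^a' · (log n)^b' iff a > a', or (a = a' and b > b'). Ranking the 6 terms shows the dominant one is 8 · n^3. Hence f(n) ∈ Θ(n^3).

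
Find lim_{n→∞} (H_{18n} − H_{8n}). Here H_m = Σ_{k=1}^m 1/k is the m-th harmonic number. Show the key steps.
lim = ln(18/8) = ln(9/4)

Euler-Maclaurin gives H_m = ln m + γ + 1/(2m) + O(1/m^2). The γ and O(1/m) terms cancel in the difference:
  H_{18n} − H_{8n} = ln(18n) − ln(8n) + O(1/n) = ln(18/8) + O(1/n).
Hence the limit is ln(18/8) = ln(9/4).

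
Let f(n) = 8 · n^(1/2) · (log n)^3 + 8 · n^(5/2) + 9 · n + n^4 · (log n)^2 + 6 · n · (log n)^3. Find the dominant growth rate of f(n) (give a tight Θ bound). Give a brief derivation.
f(n) ∈ Θ(n^4 · (log n)^2)

Compare the terms by growth order. For large n, n^a · (log n)^b dominates n^a' · (log n)^b' iff a > a', or (a = a' and b > b'). Ranking the 5 terms shows the dominant one is n^4 · (log n)^2. Hence f(n) ∈ Θ(n^4 · (log n)^2).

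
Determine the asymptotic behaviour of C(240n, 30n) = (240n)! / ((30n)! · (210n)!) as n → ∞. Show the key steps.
C(240n, 30n) ~ (16777216/823543)^(30n) · sqrt(4/(7π·30n))

Write N = 30n. Apply Stirling to each factorial:
  (8N)! ~ sqrt(2π·8N) · (8N/e)^(8N),
  N! ~ sqrt(2π N) · (N/e)^N,
  (7N)! ~ sqrt(2π·7N) · (7N/e)^(7N).
The exponential factors combine to (8N)^(8N) / (N^N · (7N)^(7N)) = 8^(8N)/7^(7N) = (8^8/7^7)^N = (16777216/823543)^N.
The square-root prefactors combine to sqrt(2π·8N) / (sqrt(2π N)·sqrt(2π·7N)) = sqrt(8 / (2π·7·N)) = sqrt(4/(7π·30n)).
Substituting N = 30n: C(240n, 30n) ~ (16777216/823543)^(30n) · sqrt(4/(7π·30n)).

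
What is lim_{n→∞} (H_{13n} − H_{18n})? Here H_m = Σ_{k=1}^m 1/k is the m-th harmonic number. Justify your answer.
lim = ln(13/18)

Euler-Maclaurin gives H_m = ln m + γ + 1/(2m) + O(1/m^2). The γ and O(1/m) terms cancel in the difference:
  H_{13n} − H_{18n} = ln(13n) − ln(18n) + O(1/n) = ln(13/18) + O(1/n).
Hence the limit is ln(13/18).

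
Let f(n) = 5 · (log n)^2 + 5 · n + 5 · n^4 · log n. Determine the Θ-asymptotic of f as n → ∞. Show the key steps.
f(n) ∈ Θ(n^4 · log n)

Compare the terms by growth order. For large n, n^a · (log n)^b dominates n^a' · (log n)^b' iff a > a', or (a = a' and b > b'). Ranking the 3 terms shows the dominant one is 5 · n^4 · log n. Hence f(n) ∈ Θ(n^4 · log n).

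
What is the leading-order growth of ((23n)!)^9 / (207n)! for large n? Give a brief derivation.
((23n)!)^9/(207n)! ~ ((2π·23n)^(8/2) / 3) · 9^(−9·23n)  →  0

Write N = 23n. Stirling: N! ~ sqrt(2π N)(N/e)^N and (9N)! ~ sqrt(2π·9N)·(9N/e)^(9N).
  (N!)^9/(9N)! ~ (2π N)^(9/2) (N/e)^(9N) / [sqrt(2π·9N) (9N/e)^(9N)]
     = (2π N)^(9/2) / sqrt(2π·9N) · (N/(9N))^(9N)
     = (2π N)^((9−1)/2) / 3 · 9^(−9N).
Since 9^9 > 1, the factor 9^(−9N) decays exponentially, so the ratio → 0. Substituting N = 23n gives the stated form.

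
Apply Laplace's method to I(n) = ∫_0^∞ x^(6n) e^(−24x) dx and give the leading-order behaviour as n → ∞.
I(n) ~ (sqrt(2π·6n) / 24) · (6n/(24e))^(6n)

Write the integrand as exp(6n ln x − 24x) and set f(x) = 6n ln x − 24x. Then f'(x) = 6n/x − 24 = 0 at x* = 6n/24, and f''(x*) = −6n/x*^2 = −24^2/(6n). Laplace's method (interior maximum) gives
  I(n) ~ e^(f(x*)) · sqrt(2π / |f''(x*)|)
        = exp(6n ln(6n/24) − 6n) · sqrt(2π · 6n / 24^2)
        = (6n/24)^(6n) e^(−6n) · sqrt(2π·6n) / 24
        = (sqrt(2π·6n) / 24) · (6n/(24e))^(6n).
This matches Γ(6n+1)/24^(6n+1) with Stirling applied to Γ.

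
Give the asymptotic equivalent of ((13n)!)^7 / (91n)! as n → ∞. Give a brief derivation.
((13n)!)^7/(91n)! ~ ((2π·13n)^(6/2) / sqrt(7)) · 7^(−7·13n)  →  0

Write N = 13n. Stirling: N! ~ sqrt(2π N)(N/e)^N and (7N)! ~ sqrt(2π·7N)·(7N/e)^(7N).
  (N!)^7/(7N)! ~ (2π N)^(7/2) (N/e)^(7N) / [sqrt(2π·7N) (7N/e)^(7N)]
     = (2π N)^(7/2) / sqrt(2π·7N) · (N/(7N))^(7N)
     = (2π N)^((7−1)/2) / sqrt(7) · 7^(−7N).
Since 7^7 > 1, the factor 7^(−7N) decays exponentially, so the ratio → 0. Substituting N = 13n gives the stated form.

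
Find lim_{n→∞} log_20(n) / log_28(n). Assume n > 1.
lim = ln(28) / ln(20) = log_20(28)

Change of base: log_20(n) = ln n / ln 20 and log_28(n) = ln n / ln 28. The ratio is (ln n / ln 20) · (ln 28 / ln n) = ln 28 / ln 20, a constant independent of n. So the limit is ln 28 / ln 20 = log_20(28).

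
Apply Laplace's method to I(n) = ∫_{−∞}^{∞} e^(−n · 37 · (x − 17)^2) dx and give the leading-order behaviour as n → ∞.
I(n) = sqrt(π/(37n))

Here φ(x) = 37 · (x − 17)^2 has its unique minimum at x* = 17 with φ(x*) = 0 and φ''(x*) = 74. Laplace's method gives
  I(n) ~ e^(−n φ(x*)) · sqrt(2π / (n · φ''(x*))) = sqrt(2π / (74n)) = sqrt(π/(37n)).
This is exact: substituting u = (x − 17)·sqrt(37n) gives I(n) = (1/sqrt(37n)) ∫_{−∞}^{∞} e^(−u^2) du = sqrt(π/(37n)).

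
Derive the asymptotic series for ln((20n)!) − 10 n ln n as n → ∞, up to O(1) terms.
ln((20n)!) − 10 n ln n = 10 n ln n + 20(ln 20 − 1) n + (1/2) ln(2π·20n) + O(1/n)

Stirling: ln((20n)!) = 20n ln(20n) − 20n + (1/2) ln(2π·20n) + O(1/n).
Expand 20n ln(20n) = 20n (ln n + ln 20) = 20n ln n + 20n ln 20.
Subtract 10n ln n: leading term is (20 − 10) n ln n = 10 n ln n. The next term is 20n ln 20 − 20n = 20(ln 20 − 1) n. Then the (1/2) ln(2π·20n) correction.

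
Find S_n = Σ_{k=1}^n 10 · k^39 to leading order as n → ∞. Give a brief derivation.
S_n ~ n^40 / 4

By integral comparison (Euler-Maclaurin), Σ_{k=1}^n 10 · k^39 = 10 · ∫_0^n x^39 dx + O(n^39) = 10 · n^40/40 = n^40 / 4 + O(n^39). (Equivalently, Faulhaber's formula gives the same leading term.)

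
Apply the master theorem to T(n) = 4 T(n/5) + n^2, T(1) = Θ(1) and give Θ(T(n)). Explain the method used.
T(n) = Θ(n^2)

log_5 4 ≈ 0.861. f(n) = n^2 dominates n^(log_5 4) since 2 > 0.861, and the regularity condition a·f(n/b) = 4·(n/5)^2 = (4/25)·n^2 ≤ c·f(n) holds with c = 4/25 ≈ 0.16 < 1. So this is Case 3: T(n) = Θ(f(n)) = Θ(n^2).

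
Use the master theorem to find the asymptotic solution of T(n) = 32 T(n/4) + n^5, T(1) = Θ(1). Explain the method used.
T(n) = Θ(n^5)

log_4 32 ≈ 2.500. f(n) = n^5 dominates n^(log_4 32) since 5 > 2.500, and the regularity condition a·f(n/b) = 32·(n/4)^5 = (32/1024)·n^5 ≤ c·f(n) holds with c = 32/1024 ≈ 0.0312 < 1. So this is Case 3: T(n) = Θ(f(n)) = Θ(n^5).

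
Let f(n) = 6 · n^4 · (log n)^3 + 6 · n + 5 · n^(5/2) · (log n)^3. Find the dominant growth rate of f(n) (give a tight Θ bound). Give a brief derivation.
f(n) ∈ Θ(n^4 · (log n)^3)

Compare the terms by growth order. For large n, n^a · (log n)^b dominates n^a' · (log n)^b' iff a > a', or (a = a' and b > b'). Ranking the 3 terms shows the dominant one is 6 · n^4 · (log n)^3. Hence f(n) ∈ Θ(n^4 · (log n)^3).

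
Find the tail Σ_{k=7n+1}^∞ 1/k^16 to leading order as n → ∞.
Σ_{k>7n} 1/k^16 ~ 1/(15 · (7n)^15)

Compare to the integral: ∫_{7n}^∞ x^(−16) dx = [−x^(−15)/15]_{7n}^∞ = 1/((16−1)·(7n)^15). Euler-Maclaurin then gives
  Σ_{k>7n} 1/k^16 = ∫_{7n}^∞ dx/x^16 − 1/(2·(7n)^16) + O(1/(7n)^17).
(Equivalently this is ζ(16) − Σ_{k≤7n} 1/k^16.)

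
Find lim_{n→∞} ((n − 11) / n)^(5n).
lim = e^(−55)

Rewrite as (1 − 11/n)^(5n). By the standard limit (1 + x/n)^n → e^x, we have (1 − 11/n)^n → e^(−11), and raising to the 5th power gives e^(−55).
More precisely, ln[(1 − 11/n)^(5n)] = 5n · ln(1 − 11/n) = 5n · (-11/n + O(1/n^2)) = -55 + O(1/n) → -55.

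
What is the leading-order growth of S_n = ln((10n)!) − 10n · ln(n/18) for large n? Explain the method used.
S_n ~ 10n · (ln 180 − 1) + O(ln n)

Stirling: ln((10n)!) = 10n ln(10n) − 10n + O(ln n).
  S_n = 10n ln(10n) − 10n − 10n ln(n/18) + O(ln n)
      = 10n ln(10n) − 10n ln n + 10n ln 18 − 10n + O(ln n)
      = 10n ln 10 + 10n ln 18 − 10n + O(ln n)
      = 10n (ln 180 − 1) + O(ln n).
Numerically ln(180) − 1 ≈ 4.1930.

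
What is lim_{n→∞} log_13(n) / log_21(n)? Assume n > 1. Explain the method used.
lim = ln(21) / ln(13) = log_13(21)

Change of base: log_13(n) = ln n / ln 13 and log_21(n) = ln n / ln 21. The ratio is (ln n / ln 13) · (ln 21 / ln n) = ln 21 / ln 13, a constant independent of n. So the limit is ln 21 / ln 13 = log_13(21).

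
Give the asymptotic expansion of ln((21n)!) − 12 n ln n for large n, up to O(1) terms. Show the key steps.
ln((21n)!) − 12 n ln n = 9 n ln n + 21(ln 21 − 1) n + (1/2) ln(2π·21n) + O(1/n)

Stirling: ln((21n)!) = 21n ln(21n) − 21n + (1/2) ln(2π·21n) + O(1/n).
Expand 21n ln(21n) = 21n (ln n + ln 21) = 21n ln n + 21n ln 21.
Subtract 12n ln n: leading term is (21 − 12) n ln n = 9 n ln n. The next term is 21n ln 21 − 21n = 21(ln 21 − 1) n. Then the (1/2) ln(2π·21n) correction.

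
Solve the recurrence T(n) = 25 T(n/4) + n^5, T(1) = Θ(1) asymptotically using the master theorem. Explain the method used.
T(n) = Θ(n^5)

log_4 25 ≈ 2.322. f(n) = n^5 dominates n^(log_4 25) since 5 > 2.322, and the regularity condition a·f(n/b) = 25·(n/4)^5 = (25/1024)·n^5 ≤ c·f(n) holds with c = 25/1024 ≈ 0.0244 < 1. So this is Case 3: T(n) = Θ(f(n)) = Θ(n^5).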